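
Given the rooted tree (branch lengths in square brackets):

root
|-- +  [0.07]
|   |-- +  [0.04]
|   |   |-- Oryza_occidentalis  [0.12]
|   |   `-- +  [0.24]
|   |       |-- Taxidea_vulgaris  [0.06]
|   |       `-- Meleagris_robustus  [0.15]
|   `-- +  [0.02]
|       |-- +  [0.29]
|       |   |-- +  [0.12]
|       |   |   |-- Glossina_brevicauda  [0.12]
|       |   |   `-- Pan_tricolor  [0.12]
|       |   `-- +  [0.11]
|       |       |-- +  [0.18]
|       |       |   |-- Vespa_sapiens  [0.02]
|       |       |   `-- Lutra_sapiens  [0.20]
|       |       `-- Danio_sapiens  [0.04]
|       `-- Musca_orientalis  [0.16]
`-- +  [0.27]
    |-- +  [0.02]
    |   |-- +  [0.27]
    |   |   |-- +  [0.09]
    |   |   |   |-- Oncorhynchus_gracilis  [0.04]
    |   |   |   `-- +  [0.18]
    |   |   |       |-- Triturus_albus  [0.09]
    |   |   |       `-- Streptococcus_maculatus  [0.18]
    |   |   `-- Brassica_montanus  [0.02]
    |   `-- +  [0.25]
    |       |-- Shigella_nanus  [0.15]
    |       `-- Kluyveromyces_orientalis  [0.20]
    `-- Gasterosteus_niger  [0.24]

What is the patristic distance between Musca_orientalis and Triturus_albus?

1.17

The path runs Musca_orientalis → … → MRCA → … → Triturus_albus; the MRCA is the root of the tree.
Branch lengths along that path: 0.16 + 0.02 + 0.07 + 0.27 + 0.02 + 0.27 + 0.09 + 0.18 + 0.09 = 1.17.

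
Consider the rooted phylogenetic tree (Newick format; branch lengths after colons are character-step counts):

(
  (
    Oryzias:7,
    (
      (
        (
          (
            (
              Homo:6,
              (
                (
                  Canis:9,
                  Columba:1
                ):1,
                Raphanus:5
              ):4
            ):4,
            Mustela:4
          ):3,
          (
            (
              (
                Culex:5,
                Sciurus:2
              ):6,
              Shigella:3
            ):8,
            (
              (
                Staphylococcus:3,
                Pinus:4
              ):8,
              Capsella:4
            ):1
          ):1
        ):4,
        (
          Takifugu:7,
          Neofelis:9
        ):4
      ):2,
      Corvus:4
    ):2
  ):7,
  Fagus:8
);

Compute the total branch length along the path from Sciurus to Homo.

30

The path runs Sciurus → … → MRCA → … → Homo; the MRCA is the node subtending (((Homo,((Canis,Columba),Raphanus)),Mustela),(((Culex,Sciurus),Shigella),((Staphylococcus,Pinus),Capsella))).
Branch lengths along that path: 2 + 6 + 8 + 1 + 3 + 4 + 6 = 30.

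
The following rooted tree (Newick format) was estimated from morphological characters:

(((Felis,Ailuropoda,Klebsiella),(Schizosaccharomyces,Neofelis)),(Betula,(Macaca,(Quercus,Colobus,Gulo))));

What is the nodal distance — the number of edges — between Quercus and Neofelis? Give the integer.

7

The MRCA of Quercus and Neofelis is the root of the tree.
From Quercus up to that node: 4 branches. From Neofelis up to the same node: 3 branches. Total: 4 + 3 = 7.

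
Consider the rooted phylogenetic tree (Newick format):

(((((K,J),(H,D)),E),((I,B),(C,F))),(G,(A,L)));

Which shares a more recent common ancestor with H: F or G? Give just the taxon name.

F

The MRCA of H and F subtends ((((K,J),(H,D)),E),((I,B),(C,F))) (9 taxa).
The MRCA of H and G is the root, subtending the entire tree (12 taxa).
The first is nested inside the second, so H shares a more recent common ancestor with F.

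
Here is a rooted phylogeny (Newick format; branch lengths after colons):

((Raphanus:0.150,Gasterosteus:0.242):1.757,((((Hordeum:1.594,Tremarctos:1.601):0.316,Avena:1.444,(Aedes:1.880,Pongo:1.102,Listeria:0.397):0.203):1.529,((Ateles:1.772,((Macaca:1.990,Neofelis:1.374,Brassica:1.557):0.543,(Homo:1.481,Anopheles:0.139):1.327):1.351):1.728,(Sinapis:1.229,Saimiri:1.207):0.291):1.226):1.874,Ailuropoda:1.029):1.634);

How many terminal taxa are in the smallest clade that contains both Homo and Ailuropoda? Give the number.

15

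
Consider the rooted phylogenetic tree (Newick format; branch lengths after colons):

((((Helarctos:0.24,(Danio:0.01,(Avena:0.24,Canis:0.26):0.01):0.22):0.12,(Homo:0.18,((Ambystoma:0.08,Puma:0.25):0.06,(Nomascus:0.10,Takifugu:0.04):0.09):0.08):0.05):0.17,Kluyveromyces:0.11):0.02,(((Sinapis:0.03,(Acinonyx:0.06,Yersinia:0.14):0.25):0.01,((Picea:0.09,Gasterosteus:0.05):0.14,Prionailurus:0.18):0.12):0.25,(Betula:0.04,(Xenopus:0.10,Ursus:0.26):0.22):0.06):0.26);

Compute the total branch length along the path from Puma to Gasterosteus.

1.45

The path runs Puma → … → MRCA → … → Gasterosteus; the MRCA is the root of the tree.
Branch lengths along that path: 0.25 + 0.06 + 0.08 + 0.05 + 0.17 + 0.02 + 0.26 + 0.25 + 0.12 + 0.14 + 0.05 = 1.45.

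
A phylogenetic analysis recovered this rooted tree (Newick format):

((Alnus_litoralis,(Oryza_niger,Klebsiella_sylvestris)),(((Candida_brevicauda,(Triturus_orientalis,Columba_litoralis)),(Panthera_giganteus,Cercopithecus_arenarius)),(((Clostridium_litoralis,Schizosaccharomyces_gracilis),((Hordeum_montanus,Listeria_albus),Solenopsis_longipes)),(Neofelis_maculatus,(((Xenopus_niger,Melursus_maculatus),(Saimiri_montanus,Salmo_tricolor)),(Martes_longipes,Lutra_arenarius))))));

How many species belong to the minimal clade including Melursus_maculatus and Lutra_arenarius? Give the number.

6

The MRCA of Melursus_maculatus and Lutra_arenarius is the node subtending (((Xenopus_niger,Melursus_maculatus),(Saimiri_montanus,Salmo_tricolor)),(Martes_longipes,Lutra_arenarius)).
That clade contains 6 terminal taxa: Lutra_arenarius, Martes_longipes, Melursus_maculatus, Saimiri_montanus, Salmo_tricolor, Xenopus_niger.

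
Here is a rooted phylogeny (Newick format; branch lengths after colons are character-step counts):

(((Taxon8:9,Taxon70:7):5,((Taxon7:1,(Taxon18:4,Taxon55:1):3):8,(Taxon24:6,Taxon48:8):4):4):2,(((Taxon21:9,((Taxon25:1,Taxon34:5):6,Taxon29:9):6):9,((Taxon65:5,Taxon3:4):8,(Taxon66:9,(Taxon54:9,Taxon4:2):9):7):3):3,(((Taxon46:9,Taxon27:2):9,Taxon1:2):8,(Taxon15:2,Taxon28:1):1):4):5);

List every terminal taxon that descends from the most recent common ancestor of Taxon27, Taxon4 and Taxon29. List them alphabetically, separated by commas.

Tracing Taxon27: it sits inside (Taxon46,Taxon27).
Tracing Taxon4: it sits inside (Taxon54,Taxon4).
Tracing Taxon29: it sits inside ((Taxon25,Taxon34),Taxon29).
The smallest clade enclosing all 3 is (((Taxon21,((Taxon25,Taxon34),Taxon29)),((Taxon65,Taxon3),(Taxon66,(Taxon54,Taxon4)))),(((Taxon46,Taxon27),Taxon1),(Taxon15,Taxon28))); the answer is its 14 terminal taxa in alphabetical order.

Taxon1, Taxon15, Taxon21, Taxon25, Taxon27, Taxon28, Taxon29, Taxon3, Taxon34, Taxon4, Taxon46, Taxon54, Taxon65, Taxon66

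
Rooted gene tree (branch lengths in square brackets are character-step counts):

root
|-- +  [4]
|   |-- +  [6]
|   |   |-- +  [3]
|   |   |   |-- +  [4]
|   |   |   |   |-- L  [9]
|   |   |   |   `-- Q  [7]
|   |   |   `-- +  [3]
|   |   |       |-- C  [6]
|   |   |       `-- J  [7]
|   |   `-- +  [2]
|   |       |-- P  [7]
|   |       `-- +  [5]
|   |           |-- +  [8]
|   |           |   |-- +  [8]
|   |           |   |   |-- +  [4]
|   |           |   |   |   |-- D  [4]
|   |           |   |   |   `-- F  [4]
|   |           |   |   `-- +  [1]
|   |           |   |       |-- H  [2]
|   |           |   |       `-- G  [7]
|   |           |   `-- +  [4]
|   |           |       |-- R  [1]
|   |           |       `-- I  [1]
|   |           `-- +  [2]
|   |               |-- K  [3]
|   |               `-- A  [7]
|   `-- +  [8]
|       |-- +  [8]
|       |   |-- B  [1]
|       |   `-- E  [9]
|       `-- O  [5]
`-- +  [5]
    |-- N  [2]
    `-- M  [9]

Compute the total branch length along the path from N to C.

The path runs N → … → MRCA → … → C; the MRCA is the root of the tree.
Branch lengths along that path: 2 + 5 + 4 + 6 + 3 + 3 + 6 = 29.

29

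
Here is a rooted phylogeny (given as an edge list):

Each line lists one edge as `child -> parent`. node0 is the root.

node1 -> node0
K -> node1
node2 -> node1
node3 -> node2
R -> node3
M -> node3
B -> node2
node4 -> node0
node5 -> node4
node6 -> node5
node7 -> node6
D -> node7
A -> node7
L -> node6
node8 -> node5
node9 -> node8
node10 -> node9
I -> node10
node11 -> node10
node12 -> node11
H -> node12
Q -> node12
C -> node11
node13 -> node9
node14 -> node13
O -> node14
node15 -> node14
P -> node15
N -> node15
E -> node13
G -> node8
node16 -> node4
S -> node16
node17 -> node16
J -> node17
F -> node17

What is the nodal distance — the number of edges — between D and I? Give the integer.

7

The MRCA of D and I is the node subtending (((D,A),L),(((I,((H,Q),C)),((O,(P,N)),E)),G)).
From D up to that node: 3 branches. From I up to the same node: 4 branches. Total: 3 + 4 = 7.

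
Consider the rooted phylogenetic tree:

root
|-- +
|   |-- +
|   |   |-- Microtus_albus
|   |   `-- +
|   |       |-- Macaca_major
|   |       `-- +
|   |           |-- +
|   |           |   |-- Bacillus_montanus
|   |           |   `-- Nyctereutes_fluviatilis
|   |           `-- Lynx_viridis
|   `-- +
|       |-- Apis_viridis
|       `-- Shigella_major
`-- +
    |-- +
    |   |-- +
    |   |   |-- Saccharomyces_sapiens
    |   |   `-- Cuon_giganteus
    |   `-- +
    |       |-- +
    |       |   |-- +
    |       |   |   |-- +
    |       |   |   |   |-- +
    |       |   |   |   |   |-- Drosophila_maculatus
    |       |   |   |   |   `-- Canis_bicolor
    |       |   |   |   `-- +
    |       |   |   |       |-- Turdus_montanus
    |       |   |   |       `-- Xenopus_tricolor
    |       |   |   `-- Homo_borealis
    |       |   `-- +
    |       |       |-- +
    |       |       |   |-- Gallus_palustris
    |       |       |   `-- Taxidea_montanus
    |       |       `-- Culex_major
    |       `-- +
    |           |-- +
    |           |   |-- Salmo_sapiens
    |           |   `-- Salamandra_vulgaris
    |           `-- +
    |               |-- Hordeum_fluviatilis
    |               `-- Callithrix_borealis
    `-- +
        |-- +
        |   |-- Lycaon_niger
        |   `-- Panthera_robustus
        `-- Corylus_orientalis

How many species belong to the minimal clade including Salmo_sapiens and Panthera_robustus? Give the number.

The MRCA of Salmo_sapiens and Panthera_robustus is the node subtending (((Saccharomyces_sapiens,Cuon_giganteus),(((((Drosophila_maculatus,Canis_bicolor),(Turdus_montanus,Xenopus_tricolor)),Homo_borealis),((Gallus_palustris,Taxidea_montanus),Culex_major)),((Salmo_sapiens,Salamandra_vulgaris),(Hordeum_fluviatilis,Callithrix_borealis)))),((Lycaon_niger,Panthera_robustus),Corylus_orientalis)).
That clade contains 17 terminal taxa: Callithrix_borealis, Canis_bicolor, Corylus_orientalis, Culex_major, Cuon_giganteus, Drosophila_maculatus, Gallus_palustris, Homo_borealis, Hordeum_fluviatilis, Lycaon_niger, Panthera_robustus, Saccharomyces_sapiens, Salamandra_vulgaris, Salmo_sapiens, Taxidea_montanus, Turdus_montanus, Xenopus_tricolor.

17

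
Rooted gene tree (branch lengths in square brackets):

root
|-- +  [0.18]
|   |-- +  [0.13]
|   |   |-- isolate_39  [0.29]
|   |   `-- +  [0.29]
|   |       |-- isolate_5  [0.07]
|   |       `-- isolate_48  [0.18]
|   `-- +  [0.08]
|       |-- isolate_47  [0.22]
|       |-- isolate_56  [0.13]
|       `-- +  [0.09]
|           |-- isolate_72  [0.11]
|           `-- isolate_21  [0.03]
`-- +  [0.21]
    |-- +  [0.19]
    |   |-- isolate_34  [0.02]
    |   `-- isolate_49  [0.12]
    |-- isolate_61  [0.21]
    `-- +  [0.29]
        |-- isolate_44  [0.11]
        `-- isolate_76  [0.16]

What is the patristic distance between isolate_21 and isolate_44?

0.99

The path runs isolate_21 → … → MRCA → … → isolate_44; the MRCA is the root of the tree.
Branch lengths along that path: 0.03 + 0.09 + 0.08 + 0.18 + 0.21 + 0.29 + 0.11 = 0.99.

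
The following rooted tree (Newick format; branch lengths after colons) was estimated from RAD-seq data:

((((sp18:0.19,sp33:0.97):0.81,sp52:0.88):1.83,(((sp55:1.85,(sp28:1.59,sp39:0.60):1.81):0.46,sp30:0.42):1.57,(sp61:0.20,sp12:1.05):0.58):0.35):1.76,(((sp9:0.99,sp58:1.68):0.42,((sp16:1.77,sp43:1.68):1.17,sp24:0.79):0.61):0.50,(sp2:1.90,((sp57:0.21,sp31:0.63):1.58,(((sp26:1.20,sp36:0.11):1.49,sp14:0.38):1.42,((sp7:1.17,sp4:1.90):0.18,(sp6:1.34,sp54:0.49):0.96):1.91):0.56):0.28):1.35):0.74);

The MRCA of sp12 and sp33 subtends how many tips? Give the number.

9

The MRCA of sp12 and sp33 is the node subtending (((sp18,sp33),sp52),(((sp55,(sp28,sp39)),sp30),(sp61,sp12))).
That clade contains 9 terminal taxa: sp12, sp18, sp28, sp30, sp33, sp39, sp52, sp55, sp61.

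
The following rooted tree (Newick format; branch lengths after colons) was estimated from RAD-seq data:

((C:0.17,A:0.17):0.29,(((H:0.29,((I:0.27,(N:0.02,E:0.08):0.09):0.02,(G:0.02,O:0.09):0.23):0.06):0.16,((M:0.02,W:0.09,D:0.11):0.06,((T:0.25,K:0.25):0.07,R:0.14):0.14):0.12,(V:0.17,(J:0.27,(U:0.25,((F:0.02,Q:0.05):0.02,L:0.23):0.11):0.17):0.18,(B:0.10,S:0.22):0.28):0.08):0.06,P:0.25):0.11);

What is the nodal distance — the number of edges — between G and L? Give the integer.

The MRCA of G and L is the node subtending ((H,((I,(N,E)),(G,O))),((M,W,D),((T,K),R)),(V,(J,(U,((F,Q),L))),(B,S))).
From G up to that node: 4 branches. From L up to the same node: 5 branches. Total: 4 + 5 = 9.

9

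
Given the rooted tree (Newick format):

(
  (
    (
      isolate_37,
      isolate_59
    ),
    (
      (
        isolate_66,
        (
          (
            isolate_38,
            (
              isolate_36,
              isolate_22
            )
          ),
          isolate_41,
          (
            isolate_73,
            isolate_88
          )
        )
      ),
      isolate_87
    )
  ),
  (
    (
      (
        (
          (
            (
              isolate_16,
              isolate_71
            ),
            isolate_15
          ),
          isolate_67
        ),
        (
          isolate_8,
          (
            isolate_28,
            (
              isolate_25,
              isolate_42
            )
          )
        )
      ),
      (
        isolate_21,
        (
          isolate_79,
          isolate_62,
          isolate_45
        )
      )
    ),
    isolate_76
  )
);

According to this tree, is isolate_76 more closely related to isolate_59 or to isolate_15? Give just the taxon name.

The MRCA of isolate_76 and isolate_15 subtends ((((((isolate_16,isolate_71),isolate_15),isolate_67),(isolate_8,(isolate_28,(isolate_25,isolate_42)))),(isolate_21,(isolate_79,isolate_62,isolate_45))),isolate_76) (13 taxa).
The MRCA of isolate_76 and isolate_59 is the root, subtending the entire tree (23 taxa).
The first is nested inside the second, so isolate_76 shares a more recent common ancestor with isolate_15.

isolate_15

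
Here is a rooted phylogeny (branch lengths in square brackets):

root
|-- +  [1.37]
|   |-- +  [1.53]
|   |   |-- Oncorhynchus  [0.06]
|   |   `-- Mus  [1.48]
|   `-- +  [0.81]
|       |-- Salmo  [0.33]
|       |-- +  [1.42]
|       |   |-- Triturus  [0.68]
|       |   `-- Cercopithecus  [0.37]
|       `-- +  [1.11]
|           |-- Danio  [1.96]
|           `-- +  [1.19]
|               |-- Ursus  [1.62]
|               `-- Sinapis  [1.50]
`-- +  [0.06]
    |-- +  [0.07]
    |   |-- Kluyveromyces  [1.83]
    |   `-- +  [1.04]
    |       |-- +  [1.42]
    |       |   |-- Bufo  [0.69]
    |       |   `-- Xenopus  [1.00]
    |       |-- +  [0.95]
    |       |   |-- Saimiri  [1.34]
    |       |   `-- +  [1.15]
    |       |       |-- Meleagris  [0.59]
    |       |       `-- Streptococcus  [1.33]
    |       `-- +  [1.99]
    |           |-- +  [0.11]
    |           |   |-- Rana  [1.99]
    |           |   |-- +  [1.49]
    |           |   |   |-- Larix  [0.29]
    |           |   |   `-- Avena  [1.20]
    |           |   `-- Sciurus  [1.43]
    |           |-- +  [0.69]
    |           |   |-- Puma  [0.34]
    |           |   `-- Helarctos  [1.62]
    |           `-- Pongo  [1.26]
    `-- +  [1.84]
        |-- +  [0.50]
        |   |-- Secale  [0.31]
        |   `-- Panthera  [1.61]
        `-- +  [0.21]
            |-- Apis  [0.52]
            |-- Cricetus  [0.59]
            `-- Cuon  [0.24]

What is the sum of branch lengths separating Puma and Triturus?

8.47

The path runs Puma → … → MRCA → … → Triturus; the MRCA is the root of the tree.
Branch lengths along that path: 0.34 + 0.69 + 1.99 + 1.04 + 0.07 + 0.06 + 1.37 + 0.81 + 1.42 + 0.68 = 8.47.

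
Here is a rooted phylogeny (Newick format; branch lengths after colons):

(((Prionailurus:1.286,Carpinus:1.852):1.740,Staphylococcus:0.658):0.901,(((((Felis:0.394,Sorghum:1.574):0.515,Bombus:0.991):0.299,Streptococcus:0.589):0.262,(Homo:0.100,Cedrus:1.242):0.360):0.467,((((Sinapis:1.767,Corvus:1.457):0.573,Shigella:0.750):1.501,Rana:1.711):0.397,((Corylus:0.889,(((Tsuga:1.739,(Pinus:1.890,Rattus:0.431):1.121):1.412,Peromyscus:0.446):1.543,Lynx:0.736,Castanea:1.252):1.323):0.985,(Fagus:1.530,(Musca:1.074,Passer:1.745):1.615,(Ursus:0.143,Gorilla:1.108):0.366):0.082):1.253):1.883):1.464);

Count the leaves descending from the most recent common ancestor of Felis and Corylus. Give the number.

The MRCA of Felis and Corylus is the node subtending (((((Felis,Sorghum),Bombus),Streptococcus),(Homo,Cedrus)),((((Sinapis,Corvus),Shigella),Rana),((Corylus,(((Tsuga,(Pinus,Rattus)),Peromyscus),Lynx,Castanea)),(Fagus,(Musca,Passer),(Ursus,Gorilla))))).
That clade contains 22 terminal taxa: Bombus, Castanea, Cedrus, Corvus, Corylus, Fagus, Felis, Gorilla, Homo, Lynx, Musca, Passer, Peromyscus, Pinus, Rana, Rattus, Shigella, Sinapis, Sorghum, Streptococcus, Tsuga, Ursus.

22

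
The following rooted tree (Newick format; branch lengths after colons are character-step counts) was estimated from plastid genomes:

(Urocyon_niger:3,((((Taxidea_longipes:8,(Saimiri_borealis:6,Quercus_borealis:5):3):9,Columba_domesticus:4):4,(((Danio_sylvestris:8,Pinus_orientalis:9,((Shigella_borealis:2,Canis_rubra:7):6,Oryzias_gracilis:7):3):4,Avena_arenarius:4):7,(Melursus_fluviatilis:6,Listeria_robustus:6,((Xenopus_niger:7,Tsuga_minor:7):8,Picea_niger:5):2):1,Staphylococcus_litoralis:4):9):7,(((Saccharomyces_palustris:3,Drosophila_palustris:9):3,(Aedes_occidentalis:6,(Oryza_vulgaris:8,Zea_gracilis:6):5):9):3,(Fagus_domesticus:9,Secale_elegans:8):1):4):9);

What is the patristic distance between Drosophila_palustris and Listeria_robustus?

42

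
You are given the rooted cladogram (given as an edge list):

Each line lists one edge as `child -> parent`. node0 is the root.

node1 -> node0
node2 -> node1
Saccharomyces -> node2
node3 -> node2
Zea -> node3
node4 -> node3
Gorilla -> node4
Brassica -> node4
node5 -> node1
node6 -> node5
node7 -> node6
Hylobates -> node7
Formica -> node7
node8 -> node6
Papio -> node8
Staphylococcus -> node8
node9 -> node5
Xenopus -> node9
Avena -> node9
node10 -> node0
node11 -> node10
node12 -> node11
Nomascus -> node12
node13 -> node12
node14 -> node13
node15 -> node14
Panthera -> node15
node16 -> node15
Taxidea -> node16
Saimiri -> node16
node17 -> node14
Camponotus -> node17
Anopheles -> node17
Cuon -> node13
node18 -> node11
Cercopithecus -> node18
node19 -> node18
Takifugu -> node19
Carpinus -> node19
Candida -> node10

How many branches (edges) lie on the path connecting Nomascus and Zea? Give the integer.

The MRCA of Nomascus and Zea is the root of the tree.
From Nomascus up to that node: 4 branches. From Zea up to the same node: 4 branches. Total: 4 + 4 = 8.

8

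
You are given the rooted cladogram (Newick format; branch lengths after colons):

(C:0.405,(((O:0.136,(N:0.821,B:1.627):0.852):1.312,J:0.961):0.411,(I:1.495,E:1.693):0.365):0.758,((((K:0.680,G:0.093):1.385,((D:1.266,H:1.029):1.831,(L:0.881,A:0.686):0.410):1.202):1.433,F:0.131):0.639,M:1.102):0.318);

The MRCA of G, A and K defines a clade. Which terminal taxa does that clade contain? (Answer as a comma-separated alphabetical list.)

Tracing G: it sits inside (K,G).
Tracing A: it sits inside (L,A).
Tracing K: it sits inside (K,G).
The smallest clade enclosing all 3 is ((K,G),((D,H),(L,A))); the answer is its 6 terminal taxa in alphabetical order.

A, D, G, H, K, L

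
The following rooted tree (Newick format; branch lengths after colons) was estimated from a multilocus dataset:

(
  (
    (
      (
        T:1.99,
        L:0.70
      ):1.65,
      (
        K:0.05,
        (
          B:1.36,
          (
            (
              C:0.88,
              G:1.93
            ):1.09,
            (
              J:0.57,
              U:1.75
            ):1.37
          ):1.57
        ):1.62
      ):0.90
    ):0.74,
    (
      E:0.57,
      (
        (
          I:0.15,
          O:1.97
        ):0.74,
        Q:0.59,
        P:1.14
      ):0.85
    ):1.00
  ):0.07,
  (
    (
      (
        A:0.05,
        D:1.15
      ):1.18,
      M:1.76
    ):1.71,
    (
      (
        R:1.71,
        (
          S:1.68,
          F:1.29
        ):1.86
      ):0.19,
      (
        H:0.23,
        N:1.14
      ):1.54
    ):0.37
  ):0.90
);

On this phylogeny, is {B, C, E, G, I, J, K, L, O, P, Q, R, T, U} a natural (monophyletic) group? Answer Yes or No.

The MRCA of the listed taxa is the root, so the smallest clade containing them is the whole tree.
That clade also contains A, D, F, H, M, N, S, which are not in the proposed group, so the group is not monophyletic.

No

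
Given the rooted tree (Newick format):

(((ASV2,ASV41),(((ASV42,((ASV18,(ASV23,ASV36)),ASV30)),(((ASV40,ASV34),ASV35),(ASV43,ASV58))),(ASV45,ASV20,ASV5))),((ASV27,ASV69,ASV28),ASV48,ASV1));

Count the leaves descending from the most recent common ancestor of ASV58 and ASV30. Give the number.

10

The MRCA of ASV58 and ASV30 is the node subtending ((ASV42,((ASV18,(ASV23,ASV36)),ASV30)),(((ASV40,ASV34),ASV35),(ASV43,ASV58))).
That clade contains 10 terminal taxa: ASV18, ASV23, ASV30, ASV34, ASV35, ASV36, ASV40, ASV42, ASV43, ASV58.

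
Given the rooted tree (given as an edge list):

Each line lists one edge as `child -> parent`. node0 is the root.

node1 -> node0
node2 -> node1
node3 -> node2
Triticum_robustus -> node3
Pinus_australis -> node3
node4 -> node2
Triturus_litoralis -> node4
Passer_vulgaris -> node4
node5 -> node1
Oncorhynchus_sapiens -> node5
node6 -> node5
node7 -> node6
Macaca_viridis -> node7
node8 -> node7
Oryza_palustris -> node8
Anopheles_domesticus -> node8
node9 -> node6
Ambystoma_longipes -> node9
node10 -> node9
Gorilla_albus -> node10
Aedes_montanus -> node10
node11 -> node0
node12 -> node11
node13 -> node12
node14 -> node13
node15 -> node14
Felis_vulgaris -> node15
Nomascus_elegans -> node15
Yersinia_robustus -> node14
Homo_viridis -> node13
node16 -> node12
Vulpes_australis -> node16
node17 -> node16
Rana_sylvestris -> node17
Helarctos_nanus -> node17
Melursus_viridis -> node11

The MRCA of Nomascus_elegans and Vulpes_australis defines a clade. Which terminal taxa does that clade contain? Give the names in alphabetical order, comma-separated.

Felis_vulgaris, Helarctos_nanus, Homo_viridis, Nomascus_elegans, Rana_sylvestris, Vulpes_australis, Yersinia_robustus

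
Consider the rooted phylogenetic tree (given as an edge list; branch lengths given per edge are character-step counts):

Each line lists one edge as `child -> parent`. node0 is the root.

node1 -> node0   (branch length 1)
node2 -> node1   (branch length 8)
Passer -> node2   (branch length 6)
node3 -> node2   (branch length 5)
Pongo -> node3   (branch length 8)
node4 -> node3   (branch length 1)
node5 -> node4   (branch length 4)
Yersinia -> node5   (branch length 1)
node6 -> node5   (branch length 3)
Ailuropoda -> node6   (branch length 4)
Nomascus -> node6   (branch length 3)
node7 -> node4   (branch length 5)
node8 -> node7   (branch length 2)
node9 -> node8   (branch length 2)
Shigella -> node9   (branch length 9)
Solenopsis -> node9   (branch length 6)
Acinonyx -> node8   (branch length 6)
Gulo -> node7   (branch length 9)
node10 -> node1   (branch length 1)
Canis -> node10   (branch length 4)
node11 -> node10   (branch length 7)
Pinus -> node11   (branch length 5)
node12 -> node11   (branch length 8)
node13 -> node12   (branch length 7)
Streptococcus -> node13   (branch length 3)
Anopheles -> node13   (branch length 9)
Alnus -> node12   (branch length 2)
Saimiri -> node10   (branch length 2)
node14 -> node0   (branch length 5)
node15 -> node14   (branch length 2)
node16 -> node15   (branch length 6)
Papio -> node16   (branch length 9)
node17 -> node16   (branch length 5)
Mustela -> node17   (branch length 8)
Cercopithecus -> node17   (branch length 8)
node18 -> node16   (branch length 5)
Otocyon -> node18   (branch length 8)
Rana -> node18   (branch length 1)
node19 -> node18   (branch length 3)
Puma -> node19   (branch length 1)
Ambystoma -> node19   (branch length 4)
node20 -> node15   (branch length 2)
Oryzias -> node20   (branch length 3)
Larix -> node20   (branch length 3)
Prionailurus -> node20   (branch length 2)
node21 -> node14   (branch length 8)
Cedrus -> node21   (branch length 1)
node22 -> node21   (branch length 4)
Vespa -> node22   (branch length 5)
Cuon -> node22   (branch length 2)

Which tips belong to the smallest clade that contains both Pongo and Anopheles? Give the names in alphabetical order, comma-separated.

Acinonyx, Ailuropoda, Alnus, Anopheles, Canis, Gulo, Nomascus, Passer, Pinus, Pongo, Saimiri, Shigella, Solenopsis, Streptococcus, Yersinia

Tracing Pongo: it sits inside (Pongo,((Yersinia,(Ailuropoda,Nomascus)),(((Shigella,Solenopsis),Acinonyx),Gulo))).
Tracing Anopheles: it sits inside (Streptococcus,Anopheles).
The smallest clade enclosing both is ((Passer,(Pongo,((Yersinia,(Ailuropoda,Nomascus)),(((Shigella,Solenopsis),Acinonyx),Gulo)))),(Canis,(Pinus,((Streptococcus,Anopheles),Alnus)),Saimiri)); the answer is its 15 terminal taxa in alphabetical order.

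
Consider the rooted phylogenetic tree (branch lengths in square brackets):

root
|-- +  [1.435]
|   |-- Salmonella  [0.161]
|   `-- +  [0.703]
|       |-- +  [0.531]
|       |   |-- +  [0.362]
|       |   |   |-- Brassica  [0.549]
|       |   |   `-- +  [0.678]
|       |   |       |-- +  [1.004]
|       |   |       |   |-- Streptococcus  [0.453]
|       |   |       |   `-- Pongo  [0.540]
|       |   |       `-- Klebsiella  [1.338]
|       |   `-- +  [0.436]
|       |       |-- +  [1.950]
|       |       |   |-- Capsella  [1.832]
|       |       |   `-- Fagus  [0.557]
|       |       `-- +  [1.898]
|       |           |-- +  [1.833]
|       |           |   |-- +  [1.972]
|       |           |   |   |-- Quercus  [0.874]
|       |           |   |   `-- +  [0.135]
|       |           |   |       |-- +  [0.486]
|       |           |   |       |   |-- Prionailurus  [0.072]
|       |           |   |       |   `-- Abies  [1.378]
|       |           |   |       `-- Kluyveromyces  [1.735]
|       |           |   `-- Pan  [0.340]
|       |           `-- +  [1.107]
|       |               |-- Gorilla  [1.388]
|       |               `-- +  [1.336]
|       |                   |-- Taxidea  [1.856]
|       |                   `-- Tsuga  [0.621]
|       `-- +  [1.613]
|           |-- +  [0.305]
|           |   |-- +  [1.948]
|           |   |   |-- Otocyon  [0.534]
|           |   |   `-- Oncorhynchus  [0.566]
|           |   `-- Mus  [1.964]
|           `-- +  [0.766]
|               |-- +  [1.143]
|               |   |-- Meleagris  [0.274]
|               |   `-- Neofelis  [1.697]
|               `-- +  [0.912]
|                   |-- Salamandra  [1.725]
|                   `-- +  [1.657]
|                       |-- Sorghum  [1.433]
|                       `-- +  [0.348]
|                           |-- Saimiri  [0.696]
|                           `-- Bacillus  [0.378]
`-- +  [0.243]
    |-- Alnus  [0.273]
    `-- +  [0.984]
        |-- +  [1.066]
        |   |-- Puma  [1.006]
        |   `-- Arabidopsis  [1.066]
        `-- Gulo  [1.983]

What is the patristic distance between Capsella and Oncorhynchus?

The path runs Capsella → … → MRCA → … → Oncorhynchus; the MRCA is the node subtending (((Brassica,((Streptococcus,Pongo),Klebsiella)),((Capsella,Fagus),(((Quercus,((Prionailurus,Abies),Kluyveromyces)),Pan),(Gorilla,(Taxidea,Tsuga))))),(((Otocyon,Oncorhynchus),Mus),((Meleagris,Neofelis),(Salamandra,(Sorghum,(Saimiri,Bacillus)))))).
Branch lengths along that path: 1.832 + 1.950 + 0.436 + 0.531 + 1.613 + 0.305 + 1.948 + 0.566 = 9.181.

9.181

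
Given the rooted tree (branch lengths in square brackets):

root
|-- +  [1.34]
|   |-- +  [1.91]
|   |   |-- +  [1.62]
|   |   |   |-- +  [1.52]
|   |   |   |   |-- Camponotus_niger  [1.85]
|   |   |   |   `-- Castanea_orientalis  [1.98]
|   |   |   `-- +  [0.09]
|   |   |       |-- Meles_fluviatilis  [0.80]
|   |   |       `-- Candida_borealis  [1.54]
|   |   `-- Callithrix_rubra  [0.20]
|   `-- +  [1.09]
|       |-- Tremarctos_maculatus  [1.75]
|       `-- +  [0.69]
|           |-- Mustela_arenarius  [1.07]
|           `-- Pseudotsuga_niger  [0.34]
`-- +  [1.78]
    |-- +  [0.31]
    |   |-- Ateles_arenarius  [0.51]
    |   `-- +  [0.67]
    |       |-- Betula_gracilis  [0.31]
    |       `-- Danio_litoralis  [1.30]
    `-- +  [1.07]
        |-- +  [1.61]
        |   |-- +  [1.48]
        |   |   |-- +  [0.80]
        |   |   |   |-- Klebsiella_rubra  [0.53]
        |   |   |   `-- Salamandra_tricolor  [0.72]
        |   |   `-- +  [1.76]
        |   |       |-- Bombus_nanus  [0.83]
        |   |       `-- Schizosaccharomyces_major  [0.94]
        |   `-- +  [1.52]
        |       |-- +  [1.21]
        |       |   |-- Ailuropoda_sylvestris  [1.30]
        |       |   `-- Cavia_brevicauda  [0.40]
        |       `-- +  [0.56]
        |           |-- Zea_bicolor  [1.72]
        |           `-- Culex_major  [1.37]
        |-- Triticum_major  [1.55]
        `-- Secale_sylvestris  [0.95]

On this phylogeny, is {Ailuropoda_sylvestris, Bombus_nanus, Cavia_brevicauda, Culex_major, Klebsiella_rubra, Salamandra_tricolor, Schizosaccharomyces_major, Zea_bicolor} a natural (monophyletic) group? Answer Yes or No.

The most recent common ancestor of these taxa subtends (((Klebsiella_rubra,Salamandra_tricolor),(Bombus_nanus,Schizosaccharomyces_major)),((Ailuropoda_sylvestris,Cavia_brevicauda),(Zea_bicolor,Culex_major))).
That clade has exactly 8 tips — every listed taxon and nothing else — so the group is monophyletic.

Yes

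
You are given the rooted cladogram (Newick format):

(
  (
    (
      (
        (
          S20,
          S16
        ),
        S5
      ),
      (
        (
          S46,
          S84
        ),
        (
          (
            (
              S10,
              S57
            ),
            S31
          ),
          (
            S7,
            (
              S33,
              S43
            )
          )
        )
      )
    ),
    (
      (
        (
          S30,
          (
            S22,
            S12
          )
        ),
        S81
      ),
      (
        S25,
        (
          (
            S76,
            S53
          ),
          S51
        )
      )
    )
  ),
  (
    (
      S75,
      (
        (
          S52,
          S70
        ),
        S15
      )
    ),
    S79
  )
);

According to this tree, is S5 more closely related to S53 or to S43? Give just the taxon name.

The MRCA of S5 and S43 subtends (((S20,S16),S5),((S46,S84),(((S10,S57),S31),(S7,(S33,S43))))) (11 taxa).
The MRCA of S5 and S53 subtends ((((S20,S16),S5),((S46,S84),(((S10,S57),S31),(S7,(S33,S43))))),(((S30,(S22,S12)),S81),(S25,((S76,S53),S51)))) (19 taxa).
The first is nested inside the second, so S5 shares a more recent common ancestor with S43.

S43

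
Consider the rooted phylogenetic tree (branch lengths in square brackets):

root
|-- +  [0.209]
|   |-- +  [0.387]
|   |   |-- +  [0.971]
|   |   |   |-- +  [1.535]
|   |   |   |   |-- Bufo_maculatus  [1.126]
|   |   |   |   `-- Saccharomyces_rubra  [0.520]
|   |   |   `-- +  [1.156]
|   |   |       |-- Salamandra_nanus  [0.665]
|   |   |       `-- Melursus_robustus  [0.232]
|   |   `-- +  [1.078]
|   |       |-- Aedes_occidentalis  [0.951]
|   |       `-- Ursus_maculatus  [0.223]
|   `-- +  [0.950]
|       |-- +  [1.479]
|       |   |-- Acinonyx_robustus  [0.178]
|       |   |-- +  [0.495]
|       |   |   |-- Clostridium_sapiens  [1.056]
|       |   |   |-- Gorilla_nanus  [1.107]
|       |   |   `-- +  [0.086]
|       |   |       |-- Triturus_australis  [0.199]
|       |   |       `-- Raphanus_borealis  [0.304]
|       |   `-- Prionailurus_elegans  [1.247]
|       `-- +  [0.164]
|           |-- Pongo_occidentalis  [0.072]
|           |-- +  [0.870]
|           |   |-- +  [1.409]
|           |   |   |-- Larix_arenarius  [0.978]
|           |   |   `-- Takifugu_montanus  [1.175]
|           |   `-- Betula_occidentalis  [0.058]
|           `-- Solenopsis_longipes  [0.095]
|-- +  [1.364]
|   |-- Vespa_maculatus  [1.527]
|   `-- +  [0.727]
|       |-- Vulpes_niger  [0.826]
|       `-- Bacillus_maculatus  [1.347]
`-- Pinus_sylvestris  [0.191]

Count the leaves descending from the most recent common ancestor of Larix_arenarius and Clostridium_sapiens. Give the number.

11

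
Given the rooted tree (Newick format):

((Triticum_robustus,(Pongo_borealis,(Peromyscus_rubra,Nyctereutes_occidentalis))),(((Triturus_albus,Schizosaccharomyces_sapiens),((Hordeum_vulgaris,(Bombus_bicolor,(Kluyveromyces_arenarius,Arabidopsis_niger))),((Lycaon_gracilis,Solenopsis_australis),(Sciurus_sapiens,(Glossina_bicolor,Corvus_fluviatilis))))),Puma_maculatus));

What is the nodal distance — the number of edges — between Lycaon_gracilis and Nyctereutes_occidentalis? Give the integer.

10

The MRCA of Lycaon_gracilis and Nyctereutes_occidentalis is the root of the tree.
From Lycaon_gracilis up to that node: 6 branches. From Nyctereutes_occidentalis up to the same node: 4 branches. Total: 6 + 4 = 10.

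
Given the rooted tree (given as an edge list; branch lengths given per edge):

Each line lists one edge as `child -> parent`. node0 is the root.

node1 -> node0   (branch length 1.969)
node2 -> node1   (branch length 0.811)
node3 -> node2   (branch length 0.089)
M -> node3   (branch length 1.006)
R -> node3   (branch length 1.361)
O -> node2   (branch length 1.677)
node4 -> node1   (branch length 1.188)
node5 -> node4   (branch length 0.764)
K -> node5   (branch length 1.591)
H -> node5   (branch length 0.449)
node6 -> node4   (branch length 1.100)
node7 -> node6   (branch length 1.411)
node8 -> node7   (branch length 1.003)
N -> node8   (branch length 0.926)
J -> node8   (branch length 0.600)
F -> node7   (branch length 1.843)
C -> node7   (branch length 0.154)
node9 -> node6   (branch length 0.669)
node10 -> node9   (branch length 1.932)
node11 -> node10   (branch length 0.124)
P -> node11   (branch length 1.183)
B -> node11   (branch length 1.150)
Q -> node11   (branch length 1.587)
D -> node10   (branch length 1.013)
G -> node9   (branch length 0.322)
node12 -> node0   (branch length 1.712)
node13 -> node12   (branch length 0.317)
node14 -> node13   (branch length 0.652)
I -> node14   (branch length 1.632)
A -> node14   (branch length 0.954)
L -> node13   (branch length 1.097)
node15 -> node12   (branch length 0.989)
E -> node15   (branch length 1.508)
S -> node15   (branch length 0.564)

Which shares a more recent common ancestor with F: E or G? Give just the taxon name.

G

The MRCA of F and G subtends (((N,J),F,C),(((P,B,Q),D),G)) (9 taxa).
The MRCA of F and E is the root, subtending the entire tree (19 taxa).
The first is nested inside the second, so F shares a more recent common ancestor with G.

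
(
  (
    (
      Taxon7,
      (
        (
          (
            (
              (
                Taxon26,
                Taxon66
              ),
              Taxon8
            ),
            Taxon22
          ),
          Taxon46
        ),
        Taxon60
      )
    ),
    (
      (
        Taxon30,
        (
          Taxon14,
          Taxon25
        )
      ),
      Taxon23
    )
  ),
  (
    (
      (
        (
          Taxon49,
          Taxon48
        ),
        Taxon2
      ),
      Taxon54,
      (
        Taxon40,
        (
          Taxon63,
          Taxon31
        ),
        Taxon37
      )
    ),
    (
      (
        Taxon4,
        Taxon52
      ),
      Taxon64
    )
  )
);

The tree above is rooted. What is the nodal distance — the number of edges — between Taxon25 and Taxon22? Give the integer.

9

The MRCA of Taxon25 and Taxon22 is the node subtending ((Taxon7,(((((Taxon26,Taxon66),Taxon8),Taxon22),Taxon46),Taxon60)),((Taxon30,(Taxon14,Taxon25)),Taxon23)).
From Taxon25 up to that node: 4 branches. From Taxon22 up to the same node: 5 branches. Total: 4 + 5 = 9.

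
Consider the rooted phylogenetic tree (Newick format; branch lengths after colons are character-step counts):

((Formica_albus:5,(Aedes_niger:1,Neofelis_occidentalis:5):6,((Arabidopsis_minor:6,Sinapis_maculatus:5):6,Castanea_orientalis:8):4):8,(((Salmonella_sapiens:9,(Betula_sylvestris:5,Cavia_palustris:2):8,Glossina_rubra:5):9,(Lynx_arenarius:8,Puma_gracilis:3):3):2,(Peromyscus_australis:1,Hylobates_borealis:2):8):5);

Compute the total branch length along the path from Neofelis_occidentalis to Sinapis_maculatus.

26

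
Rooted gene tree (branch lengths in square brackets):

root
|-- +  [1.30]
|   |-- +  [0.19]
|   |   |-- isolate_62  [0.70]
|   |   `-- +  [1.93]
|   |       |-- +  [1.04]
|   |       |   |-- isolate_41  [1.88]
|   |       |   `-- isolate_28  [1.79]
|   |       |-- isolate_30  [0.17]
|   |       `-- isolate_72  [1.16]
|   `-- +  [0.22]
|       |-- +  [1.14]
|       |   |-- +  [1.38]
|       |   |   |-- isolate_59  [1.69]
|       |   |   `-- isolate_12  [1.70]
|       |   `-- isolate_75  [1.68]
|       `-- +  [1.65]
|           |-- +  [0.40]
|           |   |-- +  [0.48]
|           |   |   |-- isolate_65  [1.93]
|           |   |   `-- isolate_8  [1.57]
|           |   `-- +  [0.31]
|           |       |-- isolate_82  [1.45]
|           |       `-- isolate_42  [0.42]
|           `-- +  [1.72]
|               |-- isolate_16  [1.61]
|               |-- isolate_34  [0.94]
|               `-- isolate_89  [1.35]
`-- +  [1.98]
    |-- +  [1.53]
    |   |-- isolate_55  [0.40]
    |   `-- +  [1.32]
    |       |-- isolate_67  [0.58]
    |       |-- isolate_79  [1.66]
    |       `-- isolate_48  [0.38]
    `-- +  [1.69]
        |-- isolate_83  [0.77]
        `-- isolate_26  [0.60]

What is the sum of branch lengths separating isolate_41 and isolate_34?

9.57

The path runs isolate_41 → … → MRCA → … → isolate_34; the MRCA is the node subtending ((isolate_62,((isolate_41,isolate_28),isolate_30,isolate_72)),(((isolate_59,isolate_12),isolate_75),(((isolate_65,isolate_8),(isolate_82,isolate_42)),(isolate_16,isolate_34,isolate_89)))).
Branch lengths along that path: 1.88 + 1.04 + 1.93 + 0.19 + 0.22 + 1.65 + 1.72 + 0.94 = 9.57.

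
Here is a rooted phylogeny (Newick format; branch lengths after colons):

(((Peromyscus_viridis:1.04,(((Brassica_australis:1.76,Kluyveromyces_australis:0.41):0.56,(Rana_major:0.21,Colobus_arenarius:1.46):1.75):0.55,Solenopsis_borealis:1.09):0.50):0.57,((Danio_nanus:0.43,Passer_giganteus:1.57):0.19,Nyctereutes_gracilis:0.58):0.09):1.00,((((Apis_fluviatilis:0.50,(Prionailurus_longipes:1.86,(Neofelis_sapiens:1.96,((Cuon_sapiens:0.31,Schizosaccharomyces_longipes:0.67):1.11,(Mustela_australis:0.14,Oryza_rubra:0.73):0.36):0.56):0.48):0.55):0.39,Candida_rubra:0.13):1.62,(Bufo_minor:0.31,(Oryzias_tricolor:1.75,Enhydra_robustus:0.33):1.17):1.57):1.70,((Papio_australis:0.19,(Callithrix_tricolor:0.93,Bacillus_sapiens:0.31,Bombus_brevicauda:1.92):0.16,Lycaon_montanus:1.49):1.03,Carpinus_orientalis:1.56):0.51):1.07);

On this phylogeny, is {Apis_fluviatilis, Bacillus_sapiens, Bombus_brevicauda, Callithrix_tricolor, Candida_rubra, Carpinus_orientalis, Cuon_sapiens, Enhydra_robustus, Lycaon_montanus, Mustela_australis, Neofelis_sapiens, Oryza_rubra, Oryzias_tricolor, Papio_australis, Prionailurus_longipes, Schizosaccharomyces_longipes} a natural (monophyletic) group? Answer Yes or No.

The MRCA of the listed taxa subtends ((((Apis_fluviatilis,(Prionailurus_longipes,(Neofelis_sapiens,((Cuon_sapiens,Schizosaccharomyces_longipes),(Mustela_australis,Oryza_rubra))))),Candida_rubra),(Bufo_minor,(Oryzias_tricolor,Enhydra_robustus))),((Papio_australis,(Callithrix_tricolor,Bacillus_sapiens,Bombus_brevicauda),Lycaon_montanus),Carpinus_orientalis)).
That clade also contains Bufo_minor, which is not in the proposed group, so the group is not monophyletic.

No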